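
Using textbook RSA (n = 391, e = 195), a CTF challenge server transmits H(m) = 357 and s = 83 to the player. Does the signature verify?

does not verify

s^195 mod 391 = 332
The recovered value 332 does not match the digest 357.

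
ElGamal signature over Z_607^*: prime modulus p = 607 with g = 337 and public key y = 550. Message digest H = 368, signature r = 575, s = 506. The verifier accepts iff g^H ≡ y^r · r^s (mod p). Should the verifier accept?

reject

Left side g^H mod p:
Squares mod 607: 337^1≡337, 337^2≡60, 337^4≡565, 337^8≡550, 337^16≡214, 337^32≡271, 337^64≡601, 337^128≡36, 337^256≡82
368 = 256 + 64 + 32 + 16, so 337^368 ≡ 82·601·271·214 ≡ 201 (mod 607)
Right side y^r · r^s mod p:
Squares mod 607: 550^1≡550, 550^2≡214, 550^4≡271, 550^8≡601, 550^16≡36, 550^32≡82, 550^64≡47, 550^128≡388, 550^256≡8, 550^512≡64
575 = 512 + 32 + 16 + 8 + 4 + 2 + 1, so 550^575 ≡ 64·82·36·601·271·214·550 ≡ 288 (mod 607)
Squares mod 607: 575^1≡575, 575^2≡417, 575^4≡287, 575^8≡424, 575^16≡104, 575^32≡497, 575^64≡567, 575^128≡386, 575^256≡281
506 = 256 + 128 + 64 + 32 + 16 + 8 + 2, so 575^506 ≡ 281·386·567·497·104·424·417 ≡ 43 (mod 607)
288·43 = 12384 ≡ 244 (mod 607)
201 ≠ 244, so verification fails.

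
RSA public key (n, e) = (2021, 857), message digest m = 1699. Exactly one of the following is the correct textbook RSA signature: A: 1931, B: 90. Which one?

A

Candidate A: 1931^2 = 3728761 ≡ 16; 1931^4 ≡ 16^2 = 256; 1931^8 ≡ 256^2 = 65536 ≡ 864; 1931^16 ≡ 864^2 = 746496 ≡ 747; 1931^32 ≡ 747^2 = 558009 ≡ 213; 1931^64 ≡ 213^2 = 45369 ≡ 907; 1931^128 ≡ 907^2 = 822649 ≡ 102; 1931^256 ≡ 102^2 = 10404 ≡ 299; 1931^512 ≡ 299^2 = 89401 ≡ 477; 857 = 512 + 256 + 64 + 16 + 8 + 1, so 1931^857 ≡ 477·299·907·747·864·1931 ≡ 1699 (mod 2021)
  → matches m = 1699
Candidate B: 90^2 = 8100 ≡ 16; 90^4 ≡ 16^2 = 256; 90^8 ≡ 256^2 = 65536 ≡ 864; 90^16 ≡ 864^2 = 746496 ≡ 747; 90^32 ≡ 747^2 = 558009 ≡ 213; 90^64 ≡ 213^2 = 45369 ≡ 907; 90^128 ≡ 907^2 = 822649 ≡ 102; 90^256 ≡ 102^2 = 10404 ≡ 299; 90^512 ≡ 299^2 = 89401 ≡ 477; 857 = 512 + 256 + 64 + 16 + 8 + 1, so 90^857 ≡ 477·299·907·747·864·90 ≡ 322 (mod 2021)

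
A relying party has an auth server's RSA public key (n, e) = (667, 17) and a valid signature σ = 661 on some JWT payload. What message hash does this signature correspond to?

σ^2 ≡ 661^2 = 436921 ≡ 36
σ^4 ≡ 36^2 = 1296 ≡ 629
σ^8 ≡ 629^2 = 395641 ≡ 110
σ^16 ≡ 110^2 = 12100 ≡ 94
17 = 16 + 1, so σ^17 ≡ 94·661 ≡ 103 (mod 667)

103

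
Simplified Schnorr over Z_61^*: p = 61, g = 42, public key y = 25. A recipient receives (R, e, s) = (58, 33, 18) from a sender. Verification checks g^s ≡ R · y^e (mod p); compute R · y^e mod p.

34

25^2 = 625 ≡ 15
25^4 ≡ 15^2 = 225 ≡ 42
25^8 ≡ 42^2 = 1764 ≡ 56
25^16 ≡ 56^2 = 3136 ≡ 25
25^32 ≡ 25^2 = 625 ≡ 15
33 = 32 + 1, so 25^33 ≡ 15·25 ≡ 9 (mod 61)
R · y^e ≡ 58·9 = 522 ≡ 34 (mod 61)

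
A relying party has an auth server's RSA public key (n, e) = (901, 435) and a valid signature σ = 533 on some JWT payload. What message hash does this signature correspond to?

σ^2 ≡ 533^2 = 284089 ≡ 274
σ^4 ≡ 274^2 = 75076 ≡ 293
σ^8 ≡ 293^2 = 85849 ≡ 254
σ^16 ≡ 254^2 = 64516 ≡ 545
σ^32 ≡ 545^2 = 297025 ≡ 596
σ^64 ≡ 596^2 = 355216 ≡ 222
σ^128 ≡ 222^2 = 49284 ≡ 630
σ^256 ≡ 630^2 = 396900 ≡ 460
435 = 256 + 128 + 32 + 16 + 2 + 1, so σ^435 ≡ 460·630·596·545·274·533 ≡ 352 (mod 901)

352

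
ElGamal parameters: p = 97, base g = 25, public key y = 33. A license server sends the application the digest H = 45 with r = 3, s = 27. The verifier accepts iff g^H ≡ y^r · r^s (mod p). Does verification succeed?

Left side g^H mod p:
25^2 = 625 ≡ 43
25^4 ≡ 43^2 = 1849 ≡ 6
25^8 ≡ 6^2 = 36
25^16 ≡ 36^2 = 1296 ≡ 35
25^32 ≡ 35^2 = 1225 ≡ 61
45 = 32 + 8 + 4 + 1, so 25^45 ≡ 61·36·6·25 ≡ 85 (mod 97)
Right side y^r · r^s mod p:
33^2 = 1089 ≡ 22
3 = 2 + 1, so 33^3 ≡ 22·33 ≡ 47 (mod 97)
3^2 = 9
3^4 ≡ 9^2 = 81
3^8 ≡ 81^2 = 6561 ≡ 62
3^16 ≡ 62^2 = 3844 ≡ 61
27 = 16 + 8 + 2 + 1, so 3^27 ≡ 61·62·9·3 ≡ 70 (mod 97)
47·70 = 3290 ≡ 89 (mod 97)
85 ≠ 89, so verification fails.

fails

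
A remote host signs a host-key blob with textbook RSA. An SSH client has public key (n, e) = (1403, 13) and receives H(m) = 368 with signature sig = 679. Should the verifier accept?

reject

sig^2 ≡ 679^2 = 461041 ≡ 857
sig^4 ≡ 857^2 = 734449 ≡ 680
sig^8 ≡ 680^2 = 462400 ≡ 813
13 = 8 + 4 + 1, so sig^13 ≡ 813·680·679 ≡ 98 (mod 1403)
98 ≠ 368, so verification fails.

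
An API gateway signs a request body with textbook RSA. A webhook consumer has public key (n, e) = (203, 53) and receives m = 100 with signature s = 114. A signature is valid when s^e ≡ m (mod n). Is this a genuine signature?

forged

Squares mod 203: s^1≡114, s^2≡4, s^4≡16, s^8≡53, s^16≡170, s^32≡74
53 = 32 + 16 + 4 + 1, so s^53 ≡ 74·170·16·114 ≡ 18 (mod 203)
s^53 mod 203 = 18, but m = 100.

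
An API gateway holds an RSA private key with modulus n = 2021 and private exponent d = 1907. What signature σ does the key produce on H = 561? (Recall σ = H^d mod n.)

Squares mod 2021: H^1≡561, H^2≡1466, H^4≡833, H^8≡686, H^16≡1724, H^32≡1306, H^64≡1933, H^128≡1681, H^256≡403, H^512≡729, H^1024≡1939
1907 = 1024 + 512 + 256 + 64 + 32 + 16 + 2 + 1, so H^1907 ≡ 1939·729·403·1933·1306·1724·1466·561 ≡ 825 (mod 2021)

825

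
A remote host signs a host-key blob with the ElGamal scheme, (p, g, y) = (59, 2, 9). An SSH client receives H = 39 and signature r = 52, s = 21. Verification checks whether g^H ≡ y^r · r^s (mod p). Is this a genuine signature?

genuine

Left side g^H mod p:
2^2 = 4
2^4 ≡ 4^2 = 16
2^8 ≡ 16^2 = 256 ≡ 20
2^16 ≡ 20^2 = 400 ≡ 46
2^32 ≡ 46^2 = 2116 ≡ 51
39 = 32 + 4 + 2 + 1, so 2^39 ≡ 51·16·4·2 ≡ 38 (mod 59)
Right side y^r · r^s mod p:
9^2 = 81 ≡ 22
9^4 ≡ 22^2 = 484 ≡ 12
9^8 ≡ 12^2 = 144 ≡ 26
9^16 ≡ 26^2 = 676 ≡ 27
9^32 ≡ 27^2 = 729 ≡ 21
52 = 32 + 16 + 4, so 9^52 ≡ 21·27·12 ≡ 19 (mod 59)
52^2 = 2704 ≡ 49
52^4 ≡ 49^2 = 2401 ≡ 41
52^8 ≡ 41^2 = 1681 ≡ 29
52^16 ≡ 29^2 = 841 ≡ 15
21 = 16 + 4 + 1, so 52^21 ≡ 15·41·52 ≡ 2 (mod 59)
19·2 = 38 ≡ 38 (mod 59)
38 ≡ 38 (mod 59), so the signature is genuine.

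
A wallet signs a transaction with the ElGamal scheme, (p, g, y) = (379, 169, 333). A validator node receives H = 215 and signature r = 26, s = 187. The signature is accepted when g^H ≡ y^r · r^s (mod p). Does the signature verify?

Left side g^H mod p:
169^2 = 28561 ≡ 136
169^4 ≡ 136^2 = 18496 ≡ 304
169^8 ≡ 304^2 = 92416 ≡ 319
169^16 ≡ 319^2 = 101761 ≡ 189
169^32 ≡ 189^2 = 35721 ≡ 95
169^64 ≡ 95^2 = 9025 ≡ 308
169^128 ≡ 308^2 = 94864 ≡ 114
215 = 128 + 64 + 16 + 4 + 2 + 1, so 169^215 ≡ 114·308·189·304·136·169 ≡ 290 (mod 379)
Right side y^r · r^s mod p:
333^2 = 110889 ≡ 221
333^4 ≡ 221^2 = 48841 ≡ 329
333^8 ≡ 329^2 = 108241 ≡ 226
333^16 ≡ 226^2 = 51076 ≡ 290
26 = 16 + 8 + 2, so 333^26 ≡ 290·226·221 ≡ 97 (mod 379)
26^2 = 676 ≡ 297
26^4 ≡ 297^2 = 88209 ≡ 281
26^8 ≡ 281^2 = 78961 ≡ 129
26^16 ≡ 129^2 = 16641 ≡ 344
26^32 ≡ 344^2 = 118336 ≡ 88
26^64 ≡ 88^2 = 7744 ≡ 164
26^128 ≡ 164^2 = 26896 ≡ 366
187 = 128 + 32 + 16 + 8 + 2 + 1, so 26^187 ≡ 366·88·344·129·297·26 ≡ 171 (mod 379)
97·171 = 16587 ≡ 290 (mod 379)
290 ≡ 290 (mod 379), so the signature is genuine.

verifies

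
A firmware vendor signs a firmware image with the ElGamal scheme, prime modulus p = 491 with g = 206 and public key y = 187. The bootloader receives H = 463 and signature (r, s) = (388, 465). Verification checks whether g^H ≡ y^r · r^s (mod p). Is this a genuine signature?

Left side g^H mod p:
206^2 = 42436 ≡ 210
206^4 ≡ 210^2 = 44100 ≡ 401
206^8 ≡ 401^2 = 160801 ≡ 244
206^16 ≡ 244^2 = 59536 ≡ 125
206^32 ≡ 125^2 = 15625 ≡ 404
206^64 ≡ 404^2 = 163216 ≡ 204
206^128 ≡ 204^2 = 41616 ≡ 372
206^256 ≡ 372^2 = 138384 ≡ 413
463 = 256 + 128 + 64 + 8 + 4 + 2 + 1, so 206^463 ≡ 413·372·204·244·401·210·206 ≡ 484 (mod 491)
Right side y^r · r^s mod p:
187^2 = 34969 ≡ 108
187^4 ≡ 108^2 = 11664 ≡ 371
187^8 ≡ 371^2 = 137641 ≡ 161
187^16 ≡ 161^2 = 25921 ≡ 389
187^32 ≡ 389^2 = 151321 ≡ 93
187^64 ≡ 93^2 = 8649 ≡ 302
187^128 ≡ 302^2 = 91204 ≡ 369
187^256 ≡ 369^2 = 136161 ≡ 154
388 = 256 + 128 + 4, so 187^388 ≡ 154·369·371 ≡ 379 (mod 491)
388^2 = 150544 ≡ 298
388^4 ≡ 298^2 = 88804 ≡ 424
388^8 ≡ 424^2 = 179776 ≡ 70
388^16 ≡ 70^2 = 4900 ≡ 481
388^32 ≡ 481^2 = 231361 ≡ 100
388^64 ≡ 100^2 = 10000 ≡ 180
388^128 ≡ 180^2 = 32400 ≡ 485
388^256 ≡ 485^2 = 235225 ≡ 36
465 = 256 + 128 + 64 + 16 + 1, so 388^465 ≡ 36·485·180·481·388 ≡ 51 (mod 491)
379·51 = 19329 ≡ 180 (mod 491)
484 ≠ 180, so verification fails.

forged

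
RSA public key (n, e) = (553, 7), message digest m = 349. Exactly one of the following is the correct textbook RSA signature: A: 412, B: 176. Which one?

A

Candidate A: 412^2 = 169744 ≡ 526; 412^4 ≡ 526^2 = 276676 ≡ 176; 7 = 4 + 2 + 1, so 412^7 ≡ 176·526·412 ≡ 349 (mod 553)
  → matches m = 349
Candidate B: 176^2 = 30976 ≡ 8; 176^4 ≡ 8^2 = 64; 7 = 4 + 2 + 1, so 176^7 ≡ 64·8·176 ≡ 526 (mod 553)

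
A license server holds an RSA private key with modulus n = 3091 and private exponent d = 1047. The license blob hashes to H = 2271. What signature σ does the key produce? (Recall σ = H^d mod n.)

1884

Squares mod 3091: H^1≡2271, H^2≡1653, H^4≡3056, H^8≡1225, H^16≡1490, H^32≡762, H^64≡2627, H^128≡2017, H^256≡533, H^512≡2808, H^1024≡2814
1047 = 1024 + 16 + 4 + 2 + 1, so H^1047 ≡ 2814·1490·3056·1653·2271 ≡ 1884 (mod 3091)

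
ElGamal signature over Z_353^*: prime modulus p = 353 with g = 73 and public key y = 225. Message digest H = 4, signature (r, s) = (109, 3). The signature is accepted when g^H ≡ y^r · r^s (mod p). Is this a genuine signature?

Left side g^H mod p:
73^2 = 5329 ≡ 34
73^4 ≡ 34^2 = 1156 ≡ 97
Right side y^r · r^s mod p:
225^2 = 50625 ≡ 146
225^4 ≡ 146^2 = 21316 ≡ 136
225^8 ≡ 136^2 = 18496 ≡ 140
225^16 ≡ 140^2 = 19600 ≡ 185
225^32 ≡ 185^2 = 34225 ≡ 337
225^64 ≡ 337^2 = 113569 ≡ 256
109 = 64 + 32 + 8 + 4 + 1, so 225^109 ≡ 256·337·140·136·225 ≡ 292 (mod 353)
109^2 = 11881 ≡ 232
3 = 2 + 1, so 109^3 ≡ 232·109 ≡ 225 (mod 353)
292·225 = 65700 ≡ 42 (mod 353)
97 ≠ 42, so verification fails.

forged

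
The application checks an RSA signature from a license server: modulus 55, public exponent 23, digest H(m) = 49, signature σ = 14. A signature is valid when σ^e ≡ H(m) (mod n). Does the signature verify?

Squares mod 55: σ^1≡14, σ^2≡31, σ^4≡26, σ^8≡16, σ^16≡36
23 = 16 + 4 + 2 + 1, so σ^23 ≡ 36·26·31·14 ≡ 49 (mod 55)
Since 49 equals the digest 49, verification succeeds.

verifies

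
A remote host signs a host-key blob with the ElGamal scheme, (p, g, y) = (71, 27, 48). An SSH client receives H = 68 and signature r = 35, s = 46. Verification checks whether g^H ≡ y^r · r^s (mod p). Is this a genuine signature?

Left side g^H mod p:
27^2 = 729 ≡ 19
27^4 ≡ 19^2 = 361 ≡ 6
27^8 ≡ 6^2 = 36
27^16 ≡ 36^2 = 1296 ≡ 18
27^32 ≡ 18^2 = 324 ≡ 40
27^64 ≡ 40^2 = 1600 ≡ 38
68 = 64 + 4, so 27^68 ≡ 38·6 ≡ 15 (mod 71)
Right side y^r · r^s mod p:
48^2 = 2304 ≡ 32
48^4 ≡ 32^2 = 1024 ≡ 30
48^8 ≡ 30^2 = 900 ≡ 48
48^16 ≡ 48^2 = 2304 ≡ 32
48^32 ≡ 32^2 = 1024 ≡ 30
35 = 32 + 2 + 1, so 48^35 ≡ 30·32·48 ≡ 1 (mod 71)
35^2 = 1225 ≡ 18
35^4 ≡ 18^2 = 324 ≡ 40
35^8 ≡ 40^2 = 1600 ≡ 38
35^16 ≡ 38^2 = 1444 ≡ 24
35^32 ≡ 24^2 = 576 ≡ 8
46 = 32 + 8 + 4 + 2, so 35^46 ≡ 8·38·40·18 ≡ 58 (mod 71)
1·58 = 58 ≡ 58 (mod 71)
15 ≠ 58, so verification fails.

forged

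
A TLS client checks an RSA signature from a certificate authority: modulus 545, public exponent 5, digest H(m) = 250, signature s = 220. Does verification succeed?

passes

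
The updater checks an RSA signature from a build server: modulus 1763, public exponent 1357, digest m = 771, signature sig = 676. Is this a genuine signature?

sig^2 ≡ 676^2 = 456976 ≡ 359
sig^4 ≡ 359^2 = 128881 ≡ 182
sig^8 ≡ 182^2 = 33124 ≡ 1390
sig^16 ≡ 1390^2 = 1932100 ≡ 1615
sig^32 ≡ 1615^2 = 2608225 ≡ 748
sig^64 ≡ 748^2 = 559504 ≡ 633
sig^128 ≡ 633^2 = 400689 ≡ 488
sig^256 ≡ 488^2 = 238144 ≡ 139
sig^512 ≡ 139^2 = 19321 ≡ 1691
sig^1024 ≡ 1691^2 = 2859481 ≡ 1658
1357 = 1024 + 256 + 64 + 8 + 4 + 1, so sig^1357 ≡ 1658·139·633·1390·182·676 ≡ 771 (mod 1763)
Since 771 equals the digest 771, verification succeeds.

genuine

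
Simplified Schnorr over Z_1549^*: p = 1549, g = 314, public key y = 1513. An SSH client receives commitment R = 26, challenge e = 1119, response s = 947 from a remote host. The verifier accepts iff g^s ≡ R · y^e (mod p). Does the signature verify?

g^s mod p:
314^2 = 98596 ≡ 1009
314^4 ≡ 1009^2 = 1018081 ≡ 388
314^8 ≡ 388^2 = 150544 ≡ 291
314^16 ≡ 291^2 = 84681 ≡ 1035
314^32 ≡ 1035^2 = 1071225 ≡ 866
314^64 ≡ 866^2 = 749956 ≡ 240
314^128 ≡ 240^2 = 57600 ≡ 287
314^256 ≡ 287^2 = 82369 ≡ 272
314^512 ≡ 272^2 = 73984 ≡ 1181
947 = 512 + 256 + 128 + 32 + 16 + 2 + 1, so 314^947 ≡ 1181·272·287·866·1035·1009·314 ≡ 1118 (mod 1549)
R · y^e mod p:
1513^2 = 2289169 ≡ 1296
1513^4 ≡ 1296^2 = 1679616 ≡ 500
1513^8 ≡ 500^2 = 250000 ≡ 611
1513^16 ≡ 611^2 = 373321 ≡ 12
1513^32 ≡ 12^2 = 144
1513^64 ≡ 144^2 = 20736 ≡ 599
1513^128 ≡ 599^2 = 358801 ≡ 982
1513^256 ≡ 982^2 = 964324 ≡ 846
1513^512 ≡ 846^2 = 715716 ≡ 78
1513^1024 ≡ 78^2 = 6084 ≡ 1437
1119 = 1024 + 64 + 16 + 8 + 4 + 2 + 1, so 1513^1119 ≡ 1437·599·12·611·500·1296·1513 ≡ 375 (mod 1549)
26·375 = 9750 ≡ 456 (mod 1549)
1118 ≠ 456; the check fails.

does not verify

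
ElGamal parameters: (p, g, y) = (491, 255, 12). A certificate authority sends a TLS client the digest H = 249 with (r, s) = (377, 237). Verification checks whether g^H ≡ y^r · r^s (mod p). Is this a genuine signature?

forged

Left side g^H mod p:
255^2 = 65025 ≡ 213
255^4 ≡ 213^2 = 45369 ≡ 197
255^8 ≡ 197^2 = 38809 ≡ 20
255^16 ≡ 20^2 = 400
255^32 ≡ 400^2 = 160000 ≡ 425
255^64 ≡ 425^2 = 180625 ≡ 428
255^128 ≡ 428^2 = 183184 ≡ 41
249 = 128 + 64 + 32 + 16 + 8 + 1, so 255^249 ≡ 41·428·425·400·20·255 ≡ 197 (mod 491)
Right side y^r · r^s mod p:
12^2 = 144
12^4 ≡ 144^2 = 20736 ≡ 114
12^8 ≡ 114^2 = 12996 ≡ 230
12^16 ≡ 230^2 = 52900 ≡ 363
12^32 ≡ 363^2 = 131769 ≡ 181
12^64 ≡ 181^2 = 32761 ≡ 355
12^128 ≡ 355^2 = 126025 ≡ 329
12^256 ≡ 329^2 = 108241 ≡ 221
377 = 256 + 64 + 32 + 16 + 8 + 1, so 12^377 ≡ 221·355·181·363·230·12 ≡ 190 (mod 491)
377^2 = 142129 ≡ 230
377^4 ≡ 230^2 = 52900 ≡ 363
377^8 ≡ 363^2 = 131769 ≡ 181
377^16 ≡ 181^2 = 32761 ≡ 355
377^32 ≡ 355^2 = 126025 ≡ 329
377^64 ≡ 329^2 = 108241 ≡ 221
377^128 ≡ 221^2 = 48841 ≡ 232
237 = 128 + 64 + 32 + 8 + 4 + 1, so 377^237 ≡ 232·221·329·181·363·377 ≡ 236 (mod 491)
190·236 = 44840 ≡ 159 (mod 491)
197 ≠ 159, so verification fails.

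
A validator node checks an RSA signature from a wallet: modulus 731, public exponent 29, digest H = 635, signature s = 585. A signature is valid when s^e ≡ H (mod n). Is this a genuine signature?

s^2 ≡ 585^2 = 342225 ≡ 117
s^4 ≡ 117^2 = 13689 ≡ 531
s^8 ≡ 531^2 = 281961 ≡ 526
s^16 ≡ 526^2 = 276676 ≡ 358
29 = 16 + 8 + 4 + 1, so s^29 ≡ 358·526·531·585 ≡ 635 (mod 731)
s^29 mod 731 = 635 matches H.

genuine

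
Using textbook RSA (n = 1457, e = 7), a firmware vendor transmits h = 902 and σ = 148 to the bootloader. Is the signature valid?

valid

σ^2 ≡ 148^2 = 21904 ≡ 49
σ^4 ≡ 49^2 = 2401 ≡ 944
7 = 4 + 2 + 1, so σ^7 ≡ 944·49·148 ≡ 902 (mod 1457)
902 = h, so the signature checks out.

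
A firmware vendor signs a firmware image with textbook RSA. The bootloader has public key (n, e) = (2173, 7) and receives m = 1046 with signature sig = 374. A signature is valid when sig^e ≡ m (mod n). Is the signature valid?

invalid

sig^2 ≡ 374^2 = 139876 ≡ 804
sig^4 ≡ 804^2 = 646416 ≡ 1035
7 = 4 + 2 + 1, so sig^7 ≡ 1035·804·374 ≡ 1127 (mod 2173)
The recovered value 1127 does not match the digest 1046.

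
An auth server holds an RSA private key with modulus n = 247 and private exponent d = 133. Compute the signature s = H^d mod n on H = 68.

68

H^2 ≡ 68^2 = 4624 ≡ 178
H^4 ≡ 178^2 = 31684 ≡ 68
H^8 ≡ 68^2 = 4624 ≡ 178
H^16 ≡ 178^2 = 31684 ≡ 68
H^32 ≡ 68^2 = 4624 ≡ 178
H^64 ≡ 178^2 = 31684 ≡ 68
H^128 ≡ 68^2 = 4624 ≡ 178
133 = 128 + 4 + 1, so H^133 ≡ 178·68·68 ≡ 68 (mod 247)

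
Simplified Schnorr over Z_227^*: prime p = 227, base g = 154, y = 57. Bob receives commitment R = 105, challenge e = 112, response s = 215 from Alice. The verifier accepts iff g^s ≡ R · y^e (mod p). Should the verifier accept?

reject

g^s mod p:
154^2 = 23716 ≡ 108
154^4 ≡ 108^2 = 11664 ≡ 87
154^8 ≡ 87^2 = 7569 ≡ 78
154^16 ≡ 78^2 = 6084 ≡ 182
154^32 ≡ 182^2 = 33124 ≡ 209
154^64 ≡ 209^2 = 43681 ≡ 97
154^128 ≡ 97^2 = 9409 ≡ 102
215 = 128 + 64 + 16 + 4 + 2 + 1, so 154^215 ≡ 102·97·182·87·108·154 ≡ 126 (mod 227)
R · y^e mod p:
57^2 = 3249 ≡ 71
57^4 ≡ 71^2 = 5041 ≡ 47
57^8 ≡ 47^2 = 2209 ≡ 166
57^16 ≡ 166^2 = 27556 ≡ 89
57^32 ≡ 89^2 = 7921 ≡ 203
57^64 ≡ 203^2 = 41209 ≡ 122
112 = 64 + 32 + 16, so 57^112 ≡ 122·203·89 ≡ 4 (mod 227)
105·4 = 420 ≡ 193 (mod 227)
126 ≠ 193; the check fails.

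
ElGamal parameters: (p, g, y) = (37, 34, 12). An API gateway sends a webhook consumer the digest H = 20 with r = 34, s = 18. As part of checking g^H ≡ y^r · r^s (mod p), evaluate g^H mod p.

9

Squares mod 37: 34^1≡34, 34^2≡9, 34^4≡7, 34^8≡12, 34^16≡33
20 = 16 + 4, so 34^20 ≡ 33·7 ≡ 9 (mod 37)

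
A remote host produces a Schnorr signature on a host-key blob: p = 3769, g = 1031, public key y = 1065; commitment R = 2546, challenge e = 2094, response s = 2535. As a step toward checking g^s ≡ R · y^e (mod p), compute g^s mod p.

3639

1031^2 = 1062961 ≡ 103
1031^4 ≡ 103^2 = 10609 ≡ 3071
1031^8 ≡ 3071^2 = 9431041 ≡ 1003
1031^16 ≡ 1003^2 = 1006009 ≡ 3455
1031^32 ≡ 3455^2 = 11937025 ≡ 602
1031^64 ≡ 602^2 = 362404 ≡ 580
1031^128 ≡ 580^2 = 336400 ≡ 959
1031^256 ≡ 959^2 = 919681 ≡ 45
1031^512 ≡ 45^2 = 2025
1031^1024 ≡ 2025^2 = 4100625 ≡ 3722
1031^2048 ≡ 3722^2 = 13853284 ≡ 2209
2535 = 2048 + 256 + 128 + 64 + 32 + 4 + 2 + 1, so 1031^2535 ≡ 2209·45·959·580·602·3071·103·1031 ≡ 3639 (mod 3769)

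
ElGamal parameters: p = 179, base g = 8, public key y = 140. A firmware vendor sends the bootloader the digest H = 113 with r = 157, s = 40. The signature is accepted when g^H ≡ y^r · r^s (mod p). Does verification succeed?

passes

Left side g^H mod p:
8^2 = 64
8^4 ≡ 64^2 = 4096 ≡ 158
8^8 ≡ 158^2 = 24964 ≡ 83
8^16 ≡ 83^2 = 6889 ≡ 87
8^32 ≡ 87^2 = 7569 ≡ 51
8^64 ≡ 51^2 = 2601 ≡ 95
113 = 64 + 32 + 16 + 1, so 8^113 ≡ 95·51·87·8 ≡ 118 (mod 179)
Right side y^r · r^s mod p:
140^2 = 19600 ≡ 89
140^4 ≡ 89^2 = 7921 ≡ 45
140^8 ≡ 45^2 = 2025 ≡ 56
140^16 ≡ 56^2 = 3136 ≡ 93
140^32 ≡ 93^2 = 8649 ≡ 57
140^64 ≡ 57^2 = 3249 ≡ 27
140^128 ≡ 27^2 = 729 ≡ 13
157 = 128 + 16 + 8 + 4 + 1, so 140^157 ≡ 13·93·56·45·140 ≡ 38 (mod 179)
157^2 = 24649 ≡ 126
157^4 ≡ 126^2 = 15876 ≡ 124
157^8 ≡ 124^2 = 15376 ≡ 161
157^16 ≡ 161^2 = 25921 ≡ 145
157^32 ≡ 145^2 = 21025 ≡ 82
40 = 32 + 8, so 157^40 ≡ 82·161 ≡ 135 (mod 179)
38·135 = 5130 ≡ 118 (mod 179)
118 ≡ 118 (mod 179), so the signature is genuine.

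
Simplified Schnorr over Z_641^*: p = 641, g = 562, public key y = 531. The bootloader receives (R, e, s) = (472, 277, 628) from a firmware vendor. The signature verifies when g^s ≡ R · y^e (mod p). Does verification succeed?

passes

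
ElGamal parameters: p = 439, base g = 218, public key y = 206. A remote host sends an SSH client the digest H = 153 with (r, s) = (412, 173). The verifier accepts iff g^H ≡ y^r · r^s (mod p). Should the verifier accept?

Left side g^H mod p:
218^2 = 47524 ≡ 112
218^4 ≡ 112^2 = 12544 ≡ 252
218^8 ≡ 252^2 = 63504 ≡ 288
218^16 ≡ 288^2 = 82944 ≡ 412
218^32 ≡ 412^2 = 169744 ≡ 290
218^64 ≡ 290^2 = 84100 ≡ 251
218^128 ≡ 251^2 = 63001 ≡ 224
153 = 128 + 16 + 8 + 1, so 218^153 ≡ 224·412·288·218 ≡ 247 (mod 439)
Right side y^r · r^s mod p:
206^2 = 42436 ≡ 292
206^4 ≡ 292^2 = 85264 ≡ 98
206^8 ≡ 98^2 = 9604 ≡ 385
206^16 ≡ 385^2 = 148225 ≡ 282
206^32 ≡ 282^2 = 79524 ≡ 65
206^64 ≡ 65^2 = 4225 ≡ 274
206^128 ≡ 274^2 = 75076 ≡ 7
206^256 ≡ 7^2 = 49
412 = 256 + 128 + 16 + 8 + 4, so 206^412 ≡ 49·7·282·385·98 ≡ 8 (mod 439)
412^2 = 169744 ≡ 290
412^4 ≡ 290^2 = 84100 ≡ 251
412^8 ≡ 251^2 = 63001 ≡ 224
412^16 ≡ 224^2 = 50176 ≡ 130
412^32 ≡ 130^2 = 16900 ≡ 218
412^64 ≡ 218^2 = 47524 ≡ 112
412^128 ≡ 112^2 = 12544 ≡ 252
173 = 128 + 32 + 8 + 4 + 1, so 412^173 ≡ 252·218·224·251·412 ≡ 415 (mod 439)
8·415 = 3320 ≡ 247 (mod 439)
247 ≡ 247 (mod 439), so the signature is genuine.

accept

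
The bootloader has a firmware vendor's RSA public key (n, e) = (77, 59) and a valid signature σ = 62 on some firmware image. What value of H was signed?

σ^2 ≡ 62^2 = 3844 ≡ 71
σ^4 ≡ 71^2 = 5041 ≡ 36
σ^8 ≡ 36^2 = 1296 ≡ 64
σ^16 ≡ 64^2 = 4096 ≡ 15
σ^32 ≡ 15^2 = 225 ≡ 71
59 = 32 + 16 + 8 + 2 + 1, so σ^59 ≡ 71·15·64·71·62 ≡ 41 (mod 77)

41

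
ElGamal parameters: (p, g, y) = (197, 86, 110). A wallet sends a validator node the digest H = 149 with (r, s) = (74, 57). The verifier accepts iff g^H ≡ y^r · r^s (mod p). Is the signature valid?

Left side g^H mod p:
86^2 = 7396 ≡ 107
86^4 ≡ 107^2 = 11449 ≡ 23
86^8 ≡ 23^2 = 529 ≡ 135
86^16 ≡ 135^2 = 18225 ≡ 101
86^32 ≡ 101^2 = 10201 ≡ 154
86^64 ≡ 154^2 = 23716 ≡ 76
86^128 ≡ 76^2 = 5776 ≡ 63
149 = 128 + 16 + 4 + 1, so 86^149 ≡ 63·101·23·86 ≡ 78 (mod 197)
Right side y^r · r^s mod p:
110^2 = 12100 ≡ 83
110^4 ≡ 83^2 = 6889 ≡ 191
110^8 ≡ 191^2 = 36481 ≡ 36
110^16 ≡ 36^2 = 1296 ≡ 114
110^32 ≡ 114^2 = 12996 ≡ 191
110^64 ≡ 191^2 = 36481 ≡ 36
74 = 64 + 8 + 2, so 110^74 ≡ 36·36·83 ≡ 6 (mod 197)
74^2 = 5476 ≡ 157
74^4 ≡ 157^2 = 24649 ≡ 24
74^8 ≡ 24^2 = 576 ≡ 182
74^16 ≡ 182^2 = 33124 ≡ 28
74^32 ≡ 28^2 = 784 ≡ 193
57 = 32 + 16 + 8 + 1, so 74^57 ≡ 193·28·182·74 ≡ 13 (mod 197)
6·13 = 78 ≡ 78 (mod 197)
78 ≡ 78 (mod 197), so the signature is genuine.

valid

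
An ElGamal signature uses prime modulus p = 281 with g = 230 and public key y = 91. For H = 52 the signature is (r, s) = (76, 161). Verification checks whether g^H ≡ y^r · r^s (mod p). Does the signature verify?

does not verify

Left side g^H mod p:
Squares mod 281: 230^1≡230, 230^2≡72, 230^4≡126, 230^8≡140, 230^16≡211, 230^32≡123
52 = 32 + 16 + 4, so 230^52 ≡ 123·211·126 ≡ 81 (mod 281)
Right side y^r · r^s mod p:
Squares mod 281: 91^1≡91, 91^2≡132, 91^4≡2, 91^8≡4, 91^16≡16, 91^32≡256, 91^64≡63
76 = 64 + 8 + 4, so 91^76 ≡ 63·4·2 ≡ 223 (mod 281)
Squares mod 281: 76^1≡76, 76^2≡156, 76^4≡170, 76^8≡238, 76^16≡163, 76^32≡155, 76^64≡140, 76^128≡211
161 = 128 + 32 + 1, so 76^161 ≡ 211·155·76 ≡ 135 (mod 281)
223·135 = 30105 ≡ 38 (mod 281)
81 ≠ 38, so verification fails.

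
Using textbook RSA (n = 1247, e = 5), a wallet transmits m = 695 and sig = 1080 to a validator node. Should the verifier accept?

reject

sig^5 mod 1247 = 1147
1147 ≠ 695, so verification fails.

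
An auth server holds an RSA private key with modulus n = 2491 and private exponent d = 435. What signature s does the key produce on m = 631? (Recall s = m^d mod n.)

1502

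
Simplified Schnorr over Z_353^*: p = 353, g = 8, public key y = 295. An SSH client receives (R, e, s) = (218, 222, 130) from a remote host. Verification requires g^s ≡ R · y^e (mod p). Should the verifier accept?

g^s mod p:
Squares mod 353: 8^1≡8, 8^2≡64, 8^4≡213, 8^8≡185, 8^16≡337, 8^32≡256, 8^64≡231, 8^128≡58
130 = 128 + 2, so 8^130 ≡ 58·64 ≡ 182 (mod 353)
R · y^e mod p:
Squares mod 353: 295^1≡295, 295^2≡187, 295^4≡22, 295^8≡131, 295^16≡217, 295^32≡140, 295^64≡185, 295^128≡337
222 = 128 + 64 + 16 + 8 + 4 + 2, so 295^222 ≡ 337·185·217·131·22·187 ≡ 187 (mod 353)
218·187 = 40766 ≡ 171 (mod 353)
182 ≠ 171; the check fails.

reject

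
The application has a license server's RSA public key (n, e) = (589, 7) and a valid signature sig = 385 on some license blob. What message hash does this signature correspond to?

301

sig^7 mod 589 = 301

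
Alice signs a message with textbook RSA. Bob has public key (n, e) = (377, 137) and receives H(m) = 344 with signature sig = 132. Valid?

sig^137 mod 377 = 344
Since 344 equals the digest 344, verification succeeds.

yes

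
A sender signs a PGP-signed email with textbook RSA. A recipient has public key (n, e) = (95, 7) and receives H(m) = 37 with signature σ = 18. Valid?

yes

σ^2 ≡ 18^2 = 324 ≡ 39
σ^4 ≡ 39^2 = 1521 ≡ 1
7 = 4 + 2 + 1, so σ^7 ≡ 1·39·18 ≡ 37 (mod 95)
37 = H(m), so the signature checks out.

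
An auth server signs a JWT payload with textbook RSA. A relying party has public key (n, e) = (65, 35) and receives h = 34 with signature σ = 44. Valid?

σ^35 mod 65 = 34
Since 34 equals the digest 34, verification succeeds.

yes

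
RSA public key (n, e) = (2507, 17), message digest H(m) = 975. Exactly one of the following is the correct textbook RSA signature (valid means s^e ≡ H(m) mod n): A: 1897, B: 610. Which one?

Candidate A: 1897^17 mod 2507 = 1532
Candidate B: 610^17 mod 2507 = 975
  → matches H(m) = 975

B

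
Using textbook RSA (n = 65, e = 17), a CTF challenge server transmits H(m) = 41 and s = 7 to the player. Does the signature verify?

does not verify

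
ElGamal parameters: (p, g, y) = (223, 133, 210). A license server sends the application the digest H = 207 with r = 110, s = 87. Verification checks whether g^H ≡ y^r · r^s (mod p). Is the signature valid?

Left side g^H mod p:
133^2 = 17689 ≡ 72
133^4 ≡ 72^2 = 5184 ≡ 55
133^8 ≡ 55^2 = 3025 ≡ 126
133^16 ≡ 126^2 = 15876 ≡ 43
133^32 ≡ 43^2 = 1849 ≡ 65
133^64 ≡ 65^2 = 4225 ≡ 211
133^128 ≡ 211^2 = 44521 ≡ 144
207 = 128 + 64 + 8 + 4 + 2 + 1, so 133^207 ≡ 144·211·126·55·72·133 ≡ 112 (mod 223)
Right side y^r · r^s mod p:
210^2 = 44100 ≡ 169
210^4 ≡ 169^2 = 28561 ≡ 17
210^8 ≡ 17^2 = 289 ≡ 66
210^16 ≡ 66^2 = 4356 ≡ 119
210^32 ≡ 119^2 = 14161 ≡ 112
210^64 ≡ 112^2 = 12544 ≡ 56
110 = 64 + 32 + 8 + 4 + 2, so 210^110 ≡ 56·112·66·17·169 ≡ 120 (mod 223)
110^2 = 12100 ≡ 58
110^4 ≡ 58^2 = 3364 ≡ 19
110^8 ≡ 19^2 = 361 ≡ 138
110^16 ≡ 138^2 = 19044 ≡ 89
110^32 ≡ 89^2 = 7921 ≡ 116
110^64 ≡ 116^2 = 13456 ≡ 76
87 = 64 + 16 + 4 + 2 + 1, so 110^87 ≡ 76·89·19·58·110 ≡ 105 (mod 223)
120·105 = 12600 ≡ 112 (mod 223)
112 ≡ 112 (mod 223), so the signature is genuine.

valid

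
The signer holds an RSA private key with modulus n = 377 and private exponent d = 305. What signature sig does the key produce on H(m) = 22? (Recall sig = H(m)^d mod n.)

354

Squares mod 377: (H(m))^1≡22, (H(m))^2≡107, (H(m))^4≡139, (H(m))^8≡94, (H(m))^16≡165, (H(m))^32≡81, (H(m))^64≡152, (H(m))^128≡107, (H(m))^256≡139
305 = 256 + 32 + 16 + 1, so (H(m))^305 ≡ 139·81·165·22 ≡ 354 (mod 377)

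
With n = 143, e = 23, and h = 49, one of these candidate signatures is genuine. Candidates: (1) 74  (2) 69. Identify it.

Candidate 1: Squares mod 143: 74^1≡74, 74^2≡42, 74^4≡48, 74^8≡16, 74^16≡113; 23 = 16 + 4 + 2 + 1, so 74^23 ≡ 113·48·42·74 ≡ 94 (mod 143)
Candidate 2: Squares mod 143: 69^1≡69, 69^2≡42, 69^4≡48, 69^8≡16, 69^16≡113; 23 = 16 + 4 + 2 + 1, so 69^23 ≡ 113·48·42·69 ≡ 49 (mod 143)
  → matches h = 49

2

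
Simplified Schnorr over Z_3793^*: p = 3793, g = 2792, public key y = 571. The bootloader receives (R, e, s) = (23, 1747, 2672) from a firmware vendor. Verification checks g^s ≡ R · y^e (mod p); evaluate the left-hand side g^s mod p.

1877

Squares mod 3793: 2792^1≡2792, 2792^2≡649, 2792^4≡178, 2792^8≡1340, 2792^16≡1511, 2792^32≡3528, 2792^64≡1951, 2792^128≡2022, 2792^256≡3423, 2792^512≡352, 2792^1024≡2528, 2792^2048≡3372
2672 = 2048 + 512 + 64 + 32 + 16, so 2792^2672 ≡ 3372·352·1951·3528·1511 ≡ 1877 (mod 3793)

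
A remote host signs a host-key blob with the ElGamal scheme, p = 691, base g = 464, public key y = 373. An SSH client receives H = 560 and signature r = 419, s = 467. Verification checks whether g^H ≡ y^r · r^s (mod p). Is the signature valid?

Left side g^H mod p:
464^2 = 215296 ≡ 395
464^4 ≡ 395^2 = 156025 ≡ 550
464^8 ≡ 550^2 = 302500 ≡ 533
464^16 ≡ 533^2 = 284089 ≡ 88
464^32 ≡ 88^2 = 7744 ≡ 143
464^64 ≡ 143^2 = 20449 ≡ 410
464^128 ≡ 410^2 = 168100 ≡ 187
464^256 ≡ 187^2 = 34969 ≡ 419
464^512 ≡ 419^2 = 175561 ≡ 47
560 = 512 + 32 + 16, so 464^560 ≡ 47·143·88 ≡ 643 (mod 691)
Right side y^r · r^s mod p:
373^2 = 139129 ≡ 238
373^4 ≡ 238^2 = 56644 ≡ 673
373^8 ≡ 673^2 = 452929 ≡ 324
373^16 ≡ 324^2 = 104976 ≡ 635
373^32 ≡ 635^2 = 403225 ≡ 372
373^64 ≡ 372^2 = 138384 ≡ 184
373^128 ≡ 184^2 = 33856 ≡ 688
373^256 ≡ 688^2 = 473344 ≡ 9
419 = 256 + 128 + 32 + 2 + 1, so 373^419 ≡ 9·688·372·238·373 ≡ 305 (mod 691)
419^2 = 175561 ≡ 47
419^4 ≡ 47^2 = 2209 ≡ 136
419^8 ≡ 136^2 = 18496 ≡ 530
419^16 ≡ 530^2 = 280900 ≡ 354
419^32 ≡ 354^2 = 125316 ≡ 245
419^64 ≡ 245^2 = 60025 ≡ 599
419^128 ≡ 599^2 = 358801 ≡ 172
419^256 ≡ 172^2 = 29584 ≡ 562
467 = 256 + 128 + 64 + 16 + 2 + 1, so 419^467 ≡ 562·172·599·354·47·419 ≡ 688 (mod 691)
305·688 = 209840 ≡ 467 (mod 691)
643 ≠ 467, so verification fails.

invalid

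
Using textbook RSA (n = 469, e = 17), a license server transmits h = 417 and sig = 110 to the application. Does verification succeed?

fails

sig^2 ≡ 110^2 = 12100 ≡ 375
sig^4 ≡ 375^2 = 140625 ≡ 394
sig^8 ≡ 394^2 = 155236 ≡ 466
sig^16 ≡ 466^2 = 217156 ≡ 9
17 = 16 + 1, so sig^17 ≡ 9·110 ≡ 52 (mod 469)
The recovered value 52 does not match the digest 417.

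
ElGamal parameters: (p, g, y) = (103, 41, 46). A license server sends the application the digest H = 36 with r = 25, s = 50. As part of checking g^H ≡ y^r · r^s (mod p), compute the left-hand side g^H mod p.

76

41^2 = 1681 ≡ 33
41^4 ≡ 33^2 = 1089 ≡ 59
41^8 ≡ 59^2 = 3481 ≡ 82
41^16 ≡ 82^2 = 6724 ≡ 29
41^32 ≡ 29^2 = 841 ≡ 17
36 = 32 + 4, so 41^36 ≡ 17·59 ≡ 76 (mod 103)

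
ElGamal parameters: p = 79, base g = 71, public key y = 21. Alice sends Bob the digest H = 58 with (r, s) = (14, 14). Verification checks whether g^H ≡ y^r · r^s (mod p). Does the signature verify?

Left side g^H mod p:
Squares mod 79: 71^1≡71, 71^2≡64, 71^4≡67, 71^8≡65, 71^16≡38, 71^32≡22
58 = 32 + 16 + 8 + 2, so 71^58 ≡ 22·38·65·64 ≡ 22 (mod 79)
Right side y^r · r^s mod p:
Squares mod 79: 21^1≡21, 21^2≡46, 21^4≡62, 21^8≡52
14 = 8 + 4 + 2, so 21^14 ≡ 52·62·46 ≡ 21 (mod 79)
Squares mod 79: 14^1≡14, 14^2≡38, 14^4≡22, 14^8≡10
14 = 8 + 4 + 2, so 14^14 ≡ 10·22·38 ≡ 65 (mod 79)
21·65 = 1365 ≡ 22 (mod 79)
22 ≡ 22 (mod 79), so the signature is genuine.

verifies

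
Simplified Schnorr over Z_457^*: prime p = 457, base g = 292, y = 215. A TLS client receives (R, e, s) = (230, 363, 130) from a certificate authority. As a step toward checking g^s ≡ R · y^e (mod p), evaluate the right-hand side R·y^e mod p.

102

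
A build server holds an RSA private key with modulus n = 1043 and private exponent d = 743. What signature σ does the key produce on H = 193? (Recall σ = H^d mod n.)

254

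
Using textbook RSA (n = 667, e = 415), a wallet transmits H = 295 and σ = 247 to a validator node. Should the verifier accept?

Squares mod 667: σ^1≡247, σ^2≡312, σ^4≡629, σ^8≡110, σ^16≡94, σ^32≡165, σ^64≡545, σ^128≡210, σ^256≡78
415 = 256 + 128 + 16 + 8 + 4 + 2 + 1, so σ^415 ≡ 78·210·94·110·629·312·247 ≡ 235 (mod 667)
σ^415 mod 667 = 235, but H = 295.

reject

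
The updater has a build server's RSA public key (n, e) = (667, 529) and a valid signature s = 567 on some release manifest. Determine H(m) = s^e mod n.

199

s^2 ≡ 567^2 = 321489 ≡ 662
s^4 ≡ 662^2 = 438244 ≡ 25
s^8 ≡ 25^2 = 625
s^16 ≡ 625^2 = 390625 ≡ 430
s^32 ≡ 430^2 = 184900 ≡ 141
s^64 ≡ 141^2 = 19881 ≡ 538
s^128 ≡ 538^2 = 289444 ≡ 633
s^256 ≡ 633^2 = 400689 ≡ 489
s^512 ≡ 489^2 = 239121 ≡ 335
529 = 512 + 16 + 1, so s^529 ≡ 335·430·567 ≡ 199 (mod 667)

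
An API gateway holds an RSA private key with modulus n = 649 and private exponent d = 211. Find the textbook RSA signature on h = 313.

h^2 ≡ 313^2 = 97969 ≡ 619
h^4 ≡ 619^2 = 383161 ≡ 251
h^8 ≡ 251^2 = 63001 ≡ 48
h^16 ≡ 48^2 = 2304 ≡ 357
h^32 ≡ 357^2 = 127449 ≡ 245
h^64 ≡ 245^2 = 60025 ≡ 317
h^128 ≡ 317^2 = 100489 ≡ 543
211 = 128 + 64 + 16 + 2 + 1, so h^211 ≡ 543·317·357·619·313 ≡ 247 (mod 649)

247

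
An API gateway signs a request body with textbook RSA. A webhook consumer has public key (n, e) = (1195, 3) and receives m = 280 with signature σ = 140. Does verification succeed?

σ^2 ≡ 140^2 = 19600 ≡ 480
3 = 2 + 1, so σ^3 ≡ 480·140 ≡ 280 (mod 1195)
280 = m, so the signature checks out.

passes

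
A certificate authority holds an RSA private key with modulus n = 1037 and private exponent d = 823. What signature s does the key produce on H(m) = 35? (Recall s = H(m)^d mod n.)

783

Squares mod 1037: (H(m))^1≡35, (H(m))^2≡188, (H(m))^4≡86, (H(m))^8≡137, (H(m))^16≡103, (H(m))^32≡239, (H(m))^64≡86, (H(m))^128≡137, (H(m))^256≡103, (H(m))^512≡239
823 = 512 + 256 + 32 + 16 + 4 + 2 + 1, so (H(m))^823 ≡ 239·103·239·103·86·188·35 ≡ 783 (mod 1037)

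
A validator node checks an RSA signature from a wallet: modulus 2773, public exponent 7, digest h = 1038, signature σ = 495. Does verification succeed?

σ^7 mod 2773 = 2471
2471 ≠ 1038, so verification fails.

fails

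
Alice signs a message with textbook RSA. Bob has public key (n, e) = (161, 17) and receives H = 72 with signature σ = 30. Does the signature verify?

does not verify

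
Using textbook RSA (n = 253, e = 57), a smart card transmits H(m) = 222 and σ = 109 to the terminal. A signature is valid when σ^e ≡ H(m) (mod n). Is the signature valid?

σ^57 mod 253 = 10
10 ≠ 222, so verification fails.

invalid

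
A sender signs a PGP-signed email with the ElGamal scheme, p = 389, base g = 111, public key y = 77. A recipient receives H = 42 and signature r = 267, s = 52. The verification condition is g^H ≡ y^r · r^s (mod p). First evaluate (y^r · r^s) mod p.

77^2 = 5929 ≡ 94
77^4 ≡ 94^2 = 8836 ≡ 278
77^8 ≡ 278^2 = 77284 ≡ 262
77^16 ≡ 262^2 = 68644 ≡ 180
77^32 ≡ 180^2 = 32400 ≡ 113
77^64 ≡ 113^2 = 12769 ≡ 321
77^128 ≡ 321^2 = 103041 ≡ 345
77^256 ≡ 345^2 = 119025 ≡ 380
267 = 256 + 8 + 2 + 1, so 77^267 ≡ 380·262·94·77 ≡ 171 (mod 389)
267^2 = 71289 ≡ 102
267^4 ≡ 102^2 = 10404 ≡ 290
267^8 ≡ 290^2 = 84100 ≡ 76
267^16 ≡ 76^2 = 5776 ≡ 330
267^32 ≡ 330^2 = 108900 ≡ 369
52 = 32 + 16 + 4, so 267^52 ≡ 369·330·290 ≡ 269 (mod 389)
y^r · r^s ≡ 171·269 = 45999 ≡ 97 (mod 389)

97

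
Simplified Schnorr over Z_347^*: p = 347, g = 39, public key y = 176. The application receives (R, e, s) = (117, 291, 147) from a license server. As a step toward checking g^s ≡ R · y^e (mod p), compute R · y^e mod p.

52

176^291 mod 347 = 39
R · y^e ≡ 117·39 = 4563 ≡ 52 (mod 347)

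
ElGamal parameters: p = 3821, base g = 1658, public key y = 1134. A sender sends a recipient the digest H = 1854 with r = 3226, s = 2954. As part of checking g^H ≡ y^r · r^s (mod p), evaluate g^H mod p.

1658^1854 mod 3821 = 1829

1829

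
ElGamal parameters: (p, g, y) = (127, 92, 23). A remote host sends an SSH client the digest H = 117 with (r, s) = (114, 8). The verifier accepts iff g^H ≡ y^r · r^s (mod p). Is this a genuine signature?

forged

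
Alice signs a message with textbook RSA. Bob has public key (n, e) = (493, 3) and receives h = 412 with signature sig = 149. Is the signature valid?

sig^3 mod 493 = 412
sig^3 mod 493 = 412 matches h.

valid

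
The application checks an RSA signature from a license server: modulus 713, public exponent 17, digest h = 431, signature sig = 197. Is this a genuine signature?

Squares mod 713: sig^1≡197, sig^2≡307, sig^4≡133, sig^8≡577, sig^16≡671
17 = 16 + 1, so sig^17 ≡ 671·197 ≡ 282 (mod 713)
sig^17 mod 713 = 282, but h = 431.

forged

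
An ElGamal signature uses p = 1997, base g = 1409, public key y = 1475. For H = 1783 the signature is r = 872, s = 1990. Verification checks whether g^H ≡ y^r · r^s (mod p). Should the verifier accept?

reject

Left side g^H mod p:
Squares mod 1997: 1409^1≡1409, 1409^2≡263, 1409^4≡1271, 1409^8≡1865, 1409^16≡1448, 1409^32≡1851, 1409^64≡1346, 1409^128≡437, 1409^256≡1254, 1409^512≡877, 1409^1024≡284
1783 = 1024 + 512 + 128 + 64 + 32 + 16 + 4 + 2 + 1, so 1409^1783 ≡ 284·877·437·1346·1851·1448·1271·263·1409 ≡ 1898 (mod 1997)
Right side y^r · r^s mod p:
Squares mod 1997: 1475^1≡1475, 1475^2≡892, 1475^4≡858, 1475^8≡1268, 1475^16≡239, 1475^32≡1205, 1475^64≡206, 1475^128≡499, 1475^256≡1373, 1475^512≡1958
872 = 512 + 256 + 64 + 32 + 8, so 1475^872 ≡ 1958·1373·206·1205·1268 ≡ 1571 (mod 1997)
Squares mod 1997: 872^1≡872, 872^2≡1524, 872^4≡65, 872^8≡231, 872^16≡1439, 872^32≡1829, 872^64≡266, 872^128≡861, 872^256≡434, 872^512≡638, 872^1024≡1653
1990 = 1024 + 512 + 256 + 128 + 64 + 4 + 2, so 872^1990 ≡ 1653·638·434·861·266·65·1524 ≡ 1044 (mod 1997)
1571·1044 = 1640124 ≡ 587 (mod 1997)
1898 ≠ 587, so verification fails.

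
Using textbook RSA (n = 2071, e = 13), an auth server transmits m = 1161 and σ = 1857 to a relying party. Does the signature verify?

σ^2 ≡ 1857^2 = 3448449 ≡ 234
σ^4 ≡ 234^2 = 54756 ≡ 910
σ^8 ≡ 910^2 = 828100 ≡ 1771
13 = 8 + 4 + 1, so σ^13 ≡ 1771·910·1857 ≡ 1161 (mod 2071)
1161 = m, so the signature checks out.

verifies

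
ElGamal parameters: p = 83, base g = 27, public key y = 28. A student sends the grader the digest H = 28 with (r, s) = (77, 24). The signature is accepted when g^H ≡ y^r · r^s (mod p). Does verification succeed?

passes

Left side g^H mod p:
27^2 = 729 ≡ 65
27^4 ≡ 65^2 = 4225 ≡ 75
27^8 ≡ 75^2 = 5625 ≡ 64
27^16 ≡ 64^2 = 4096 ≡ 29
28 = 16 + 8 + 4, so 27^28 ≡ 29·64·75 ≡ 9 (mod 83)
Right side y^r · r^s mod p:
28^2 = 784 ≡ 37
28^4 ≡ 37^2 = 1369 ≡ 41
28^8 ≡ 41^2 = 1681 ≡ 21
28^16 ≡ 21^2 = 441 ≡ 26
28^32 ≡ 26^2 = 676 ≡ 12
28^64 ≡ 12^2 = 144 ≡ 61
77 = 64 + 8 + 4 + 1, so 28^77 ≡ 61·21·41·28 ≡ 77 (mod 83)
77^2 = 5929 ≡ 36
77^4 ≡ 36^2 = 1296 ≡ 51
77^8 ≡ 51^2 = 2601 ≡ 28
77^16 ≡ 28^2 = 784 ≡ 37
24 = 16 + 8, so 77^24 ≡ 37·28 ≡ 40 (mod 83)
77·40 = 3080 ≡ 9 (mod 83)
9 ≡ 9 (mod 83), so the signature is genuine.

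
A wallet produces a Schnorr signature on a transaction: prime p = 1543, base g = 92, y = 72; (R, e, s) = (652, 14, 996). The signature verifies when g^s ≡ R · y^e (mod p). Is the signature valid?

invalid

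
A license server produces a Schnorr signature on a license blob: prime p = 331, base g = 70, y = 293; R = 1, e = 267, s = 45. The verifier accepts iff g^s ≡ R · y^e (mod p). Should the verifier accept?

accept

g^s mod p:
70^2 = 4900 ≡ 266
70^4 ≡ 266^2 = 70756 ≡ 253
70^8 ≡ 253^2 = 64009 ≡ 126
70^16 ≡ 126^2 = 15876 ≡ 319
70^32 ≡ 319^2 = 101761 ≡ 144
45 = 32 + 8 + 4 + 1, so 70^45 ≡ 144·126·253·70 ≡ 74 (mod 331)
R · y^e mod p:
293^2 = 85849 ≡ 120
293^4 ≡ 120^2 = 14400 ≡ 167
293^8 ≡ 167^2 = 27889 ≡ 85
293^16 ≡ 85^2 = 7225 ≡ 274
293^32 ≡ 274^2 = 75076 ≡ 270
293^64 ≡ 270^2 = 72900 ≡ 80
293^128 ≡ 80^2 = 6400 ≡ 111
293^256 ≡ 111^2 = 12321 ≡ 74
267 = 256 + 8 + 2 + 1, so 293^267 ≡ 74·85·120·293 ≡ 74 (mod 331)
1·74 = 74 ≡ 74 (mod 331)
74 ≡ 74 (mod 331); signature holds.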